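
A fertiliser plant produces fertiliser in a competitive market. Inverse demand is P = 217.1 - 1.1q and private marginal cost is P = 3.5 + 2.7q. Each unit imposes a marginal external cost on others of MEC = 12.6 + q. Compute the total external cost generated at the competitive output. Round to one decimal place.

2288.1

Market equilibrium (private): 3.5 + 2.7q = 217.1 - 1.1q → q_m = 56.2105.
Total external cost = ∫₀^{q_m} (12.6 + 1.0q) dq = 12.6×56.2105 + ½×1.0×56.2105² = 2288.0625.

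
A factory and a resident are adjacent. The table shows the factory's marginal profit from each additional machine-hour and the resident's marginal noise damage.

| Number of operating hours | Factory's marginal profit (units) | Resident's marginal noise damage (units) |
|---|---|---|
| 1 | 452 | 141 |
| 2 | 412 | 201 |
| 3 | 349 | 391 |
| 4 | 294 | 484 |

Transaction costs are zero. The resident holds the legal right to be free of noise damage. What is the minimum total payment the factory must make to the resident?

342

Efficient level: marginal profit ≥ marginal noise damage through level 2, so k* = 2.
With the resident holding the right, the factory must at least compensate total damage at k*: 141 + 201 = 342.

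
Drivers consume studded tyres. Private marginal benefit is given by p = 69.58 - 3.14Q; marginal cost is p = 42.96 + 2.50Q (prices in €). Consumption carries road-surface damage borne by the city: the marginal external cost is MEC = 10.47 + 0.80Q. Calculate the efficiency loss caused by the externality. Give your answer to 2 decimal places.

DWL = €15.76

Market equilibrium (private): 42.96 + 2.50Q = 69.58 - 3.14Q → Q_m = 4.7199.
Social marginal benefit = demand − MEC = 59.11 - 3.94Q.
Set SMB = MC: 59.11 - 3.94Q = 42.96 + 2.50Q → Q* = 2.5078.
The welfare-loss triangle has base |Q_m − Q*| and height MEC(Q_m) (the vertical gap between SMB and MC is zero at Q* and MEC at Q_m).
DWL = ½ × 2.2121 × 14.2459 = 15.7567.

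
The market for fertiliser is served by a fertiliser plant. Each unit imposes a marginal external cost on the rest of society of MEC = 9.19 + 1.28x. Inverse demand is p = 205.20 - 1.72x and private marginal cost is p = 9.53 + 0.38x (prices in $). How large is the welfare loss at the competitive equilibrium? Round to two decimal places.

DWL = $2440.95

Market equilibrium (private): 9.53 + 0.38x = 205.20 - 1.72x → x_m = 93.1762.
Social marginal cost = private MC + MEC = 18.72 + 1.66x.
Set SMC = demand: 18.72 + 1.66x = 205.20 - 1.72x → x* = 55.1716.
The welfare-loss triangle has base |x_m − x*| and height MEC(x_m) (the vertical gap between SMC and demand is zero at x* and MEC at x_m).
DWL = ½ × 38.0046 × 128.4555 = 2440.9499.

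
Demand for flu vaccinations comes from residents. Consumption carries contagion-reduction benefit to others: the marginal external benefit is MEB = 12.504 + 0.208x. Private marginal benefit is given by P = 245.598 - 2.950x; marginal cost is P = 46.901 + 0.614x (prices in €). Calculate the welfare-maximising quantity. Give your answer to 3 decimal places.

Social marginal benefit = demand + MEB = 258.102 - 2.742x.
Set SMB = MC: 258.102 - 2.742x = 46.901 + 0.614x → x* = 62.9324.

x* = 62.932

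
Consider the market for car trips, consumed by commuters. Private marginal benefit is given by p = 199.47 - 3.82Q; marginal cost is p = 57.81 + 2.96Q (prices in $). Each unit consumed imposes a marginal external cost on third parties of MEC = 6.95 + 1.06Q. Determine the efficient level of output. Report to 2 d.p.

Q* = 17.18

Social marginal benefit = demand − MEC = 192.52 - 4.88Q.
Set SMB = MC: 192.52 - 4.88Q = 57.81 + 2.96Q → Q* = 17.1824.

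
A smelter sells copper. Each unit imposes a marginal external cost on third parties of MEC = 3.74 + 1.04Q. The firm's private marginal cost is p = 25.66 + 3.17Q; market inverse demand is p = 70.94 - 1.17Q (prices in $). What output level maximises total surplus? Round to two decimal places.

Social marginal cost = private MC + MEC = 29.40 + 4.21Q.
Set SMC = demand: 29.40 + 4.21Q = 70.94 - 1.17Q → Q* = 7.7212.

Q* = 7.72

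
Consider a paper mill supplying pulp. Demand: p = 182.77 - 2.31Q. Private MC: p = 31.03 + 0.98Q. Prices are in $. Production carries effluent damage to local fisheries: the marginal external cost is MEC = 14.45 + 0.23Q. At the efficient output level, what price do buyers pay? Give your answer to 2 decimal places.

P = $92.67

Social marginal cost = private MC + MEC = 45.48 + 1.21Q.
Set SMC = demand: 45.48 + 1.21Q = 182.77 - 2.31Q → Q* = 39.0028.
Consumer price on the demand curve at Q*: 182.77 − 2.31×39.0028 = 92.6735.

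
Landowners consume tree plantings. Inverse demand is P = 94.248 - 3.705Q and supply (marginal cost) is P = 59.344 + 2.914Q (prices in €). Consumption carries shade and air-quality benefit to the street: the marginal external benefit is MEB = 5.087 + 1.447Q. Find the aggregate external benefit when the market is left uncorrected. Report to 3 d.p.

Market equilibrium (private): 59.344 + 2.914Q = 94.248 - 3.705Q → Q_m = 5.2733.
Total external benefit = ∫₀^{Q_m} (5.087 + 1.447Q) dQ = 5.087×5.2733 + ½×1.447×5.2733² = 46.9441.

€46.944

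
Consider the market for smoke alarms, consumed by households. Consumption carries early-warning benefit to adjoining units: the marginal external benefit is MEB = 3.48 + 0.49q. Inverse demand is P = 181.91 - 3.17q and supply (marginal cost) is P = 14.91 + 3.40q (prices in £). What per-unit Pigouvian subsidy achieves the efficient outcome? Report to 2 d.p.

Social marginal benefit = demand + MEB = 185.39 - 2.68q.
Set SMB = MC: 185.39 - 2.68q = 14.91 + 3.40q → q* = 28.0395.
The Pigouvian subsidy equals MEB at q*: 3.48 + 0.49×28.0395 = 17.2194.

subsidy = £17.22 per unit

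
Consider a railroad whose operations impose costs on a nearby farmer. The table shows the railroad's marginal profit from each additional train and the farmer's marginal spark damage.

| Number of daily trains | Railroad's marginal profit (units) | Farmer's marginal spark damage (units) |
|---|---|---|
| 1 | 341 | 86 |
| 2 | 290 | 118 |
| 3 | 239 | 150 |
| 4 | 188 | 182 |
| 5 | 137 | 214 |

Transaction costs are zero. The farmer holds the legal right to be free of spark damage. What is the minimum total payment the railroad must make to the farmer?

536

Efficient level: marginal profit ≥ marginal spark damage through level 4, so k* = 4.
With the farmer holding the right, the railroad must at least compensate total damage at k*: 86 + 118 + 150 + 182 = 536.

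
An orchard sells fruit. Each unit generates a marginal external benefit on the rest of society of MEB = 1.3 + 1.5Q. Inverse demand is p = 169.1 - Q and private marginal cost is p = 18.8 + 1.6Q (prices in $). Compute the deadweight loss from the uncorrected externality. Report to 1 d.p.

Market equilibrium (private): 18.8 + 1.6Q = 169.1 - Q → Q_m = 57.8077.
Social marginal cost = private MC − MEB = 17.5 + 0.1Q.
Set SMC = demand: 17.5 + 0.1Q = 169.1 - Q → Q* = 137.8182.
The loss is the area between SMC and demand from Q* to Q_m; with linear curves that's a triangle of height MEB(Q_m).
DWL = ½ × 80.0105 × 88.0115 = 3520.9221.

DWL = $3520.9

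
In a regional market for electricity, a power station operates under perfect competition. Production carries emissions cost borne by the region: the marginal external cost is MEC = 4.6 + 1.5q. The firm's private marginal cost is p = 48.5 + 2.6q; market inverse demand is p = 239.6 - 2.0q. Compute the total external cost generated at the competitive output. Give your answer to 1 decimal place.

Market equilibrium (private): 48.5 + 2.6q = 239.6 - 2.0q → q_m = 41.5435.
Total external cost = ∫₀^{q_m} (4.6 + 1.5q) dq = 4.6×41.5435 + ½×1.5×41.5435² = 1485.4969.

1485.5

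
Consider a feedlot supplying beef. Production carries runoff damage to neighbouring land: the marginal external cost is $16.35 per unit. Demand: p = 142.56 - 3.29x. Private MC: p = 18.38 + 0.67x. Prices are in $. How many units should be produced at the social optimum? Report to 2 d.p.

x* = 27.23

Social marginal cost = private MC + MEC = 34.73 + 0.67x.
Set SMC = demand: 34.73 + 0.67x = 142.56 - 3.29x → x* = 27.2298.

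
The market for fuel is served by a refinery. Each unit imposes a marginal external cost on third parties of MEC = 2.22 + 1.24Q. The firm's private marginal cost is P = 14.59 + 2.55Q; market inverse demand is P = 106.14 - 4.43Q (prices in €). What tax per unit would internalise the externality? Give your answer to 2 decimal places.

tax = €15.70 per unit

Social marginal cost = private MC + MEC = 16.81 + 3.79Q.
Set SMC = demand: 16.81 + 3.79Q = 106.14 - 4.43Q → Q* = 10.8674.
The Pigouvian tax equals MEC at Q*: 2.22 + 1.24×10.8674 = 15.6956.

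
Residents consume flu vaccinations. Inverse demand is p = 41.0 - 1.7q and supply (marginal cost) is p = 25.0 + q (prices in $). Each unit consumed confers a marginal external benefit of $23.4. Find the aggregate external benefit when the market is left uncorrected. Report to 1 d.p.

$138.7

Market equilibrium (private): 25.0 + q = 41.0 - 1.7q → q_m = 5.9259.
Total external benefit = MEB × q_m = 23.4 × 5.9259 = 138.6661.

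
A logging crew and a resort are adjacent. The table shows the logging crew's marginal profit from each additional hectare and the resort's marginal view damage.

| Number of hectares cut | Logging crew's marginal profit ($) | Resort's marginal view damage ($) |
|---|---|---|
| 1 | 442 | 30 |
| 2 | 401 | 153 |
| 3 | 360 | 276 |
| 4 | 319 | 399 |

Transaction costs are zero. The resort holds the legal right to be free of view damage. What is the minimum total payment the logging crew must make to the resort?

Efficient level: marginal profit ≥ marginal view damage through level 3, so k* = 3.
With the resort holding the right, the logging crew must at least compensate total damage at k*: 30 + 153 + 276 = 459.

$459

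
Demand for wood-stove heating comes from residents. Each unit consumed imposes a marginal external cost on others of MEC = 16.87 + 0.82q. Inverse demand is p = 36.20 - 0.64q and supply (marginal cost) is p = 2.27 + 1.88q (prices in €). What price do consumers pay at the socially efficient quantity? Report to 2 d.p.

P = €32.93

Social marginal benefit = demand − MEC = 19.33 - 1.46q.
Set SMB = MC: 19.33 - 1.46q = 2.27 + 1.88q → q* = 5.1078.
Consumer price on the demand curve at q*: 36.20 − 0.64×5.1078 = 32.9310.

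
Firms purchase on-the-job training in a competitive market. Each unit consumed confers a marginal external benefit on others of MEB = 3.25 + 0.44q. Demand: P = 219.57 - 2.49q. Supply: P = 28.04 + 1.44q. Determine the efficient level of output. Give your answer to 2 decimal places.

Social marginal benefit = demand + MEB = 222.82 - 2.05q.
Set SMB = MC: 222.82 - 2.05q = 28.04 + 1.44q → q* = 55.8109.

q* = 55.81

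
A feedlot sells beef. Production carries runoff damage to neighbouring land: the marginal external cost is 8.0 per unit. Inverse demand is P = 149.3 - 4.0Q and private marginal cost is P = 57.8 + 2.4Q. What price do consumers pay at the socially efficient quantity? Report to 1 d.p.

Social marginal cost = private MC + MEC = 65.8 + 2.4Q.
Set SMC = demand: 65.8 + 2.4Q = 149.3 - 4.0Q → Q* = 13.0469.
Consumer price on the demand curve at Q*: 149.3 − 4.0×13.0469 = 97.1124.

P = 97.1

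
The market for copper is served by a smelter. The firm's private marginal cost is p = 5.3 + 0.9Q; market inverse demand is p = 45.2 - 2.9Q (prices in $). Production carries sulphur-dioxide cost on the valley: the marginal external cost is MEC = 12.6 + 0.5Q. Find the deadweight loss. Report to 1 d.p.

DWL = $37.0

Market equilibrium (private): 5.3 + 0.9Q = 45.2 - 2.9Q → Q_m = 10.5000.
Social marginal cost = private MC + MEC = 17.9 + 1.4Q.
Set SMC = demand: 17.9 + 1.4Q = 45.2 - 2.9Q → Q* = 6.3488.
The loss is the area between SMC and demand from Q* to Q_m; with linear curves that's a triangle of height MEC(Q_m).
DWL = ½ × 4.1512 × 17.8500 = 37.0495.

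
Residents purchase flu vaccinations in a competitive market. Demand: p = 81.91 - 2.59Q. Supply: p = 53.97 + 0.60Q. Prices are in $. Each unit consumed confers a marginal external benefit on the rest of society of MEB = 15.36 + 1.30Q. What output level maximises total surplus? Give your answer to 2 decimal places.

Social marginal benefit = demand + MEB = 97.27 - 1.29Q.
Set SMB = MC: 97.27 - 1.29Q = 53.97 + 0.60Q → Q* = 22.9101.

Q* = 22.91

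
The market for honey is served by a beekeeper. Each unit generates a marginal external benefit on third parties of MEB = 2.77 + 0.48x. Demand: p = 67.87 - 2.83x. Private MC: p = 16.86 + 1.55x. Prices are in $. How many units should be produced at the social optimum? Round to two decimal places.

x* = 13.79

Social marginal cost = private MC − MEB = 14.09 + 1.07x.
Set SMC = demand: 14.09 + 1.07x = 67.87 - 2.83x → x* = 13.7897.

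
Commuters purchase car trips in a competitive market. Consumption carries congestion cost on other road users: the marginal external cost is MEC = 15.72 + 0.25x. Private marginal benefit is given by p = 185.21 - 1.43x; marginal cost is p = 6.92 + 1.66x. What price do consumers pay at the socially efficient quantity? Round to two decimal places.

Social marginal benefit = demand − MEC = 169.49 - 1.68x.
Set SMB = MC: 169.49 - 1.68x = 6.92 + 1.66x → x* = 48.6737.
Consumer price on the demand curve at x*: 185.21 − 1.43×48.6737 = 115.6066.

P = 115.61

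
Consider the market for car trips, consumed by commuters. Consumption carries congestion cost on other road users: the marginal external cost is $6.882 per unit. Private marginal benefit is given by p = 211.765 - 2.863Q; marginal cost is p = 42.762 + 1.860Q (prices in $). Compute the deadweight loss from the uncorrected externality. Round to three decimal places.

DWL = $5.014

Market equilibrium (private): 42.762 + 1.860Q = 211.765 - 2.863Q → Q_m = 35.7830.
Social marginal benefit = demand − MEC = 204.883 - 2.863Q.
Set SMB = MC: 204.883 - 2.863Q = 42.762 + 1.860Q → Q* = 34.3259.
The welfare-loss triangle has base |Q_m − Q*| and height MEC(Q_m) (the vertical gap between SMB and MC is zero at Q* and MEC at Q_m).
DWL = ½ × 1.4571 × 6.8820 = 5.0139.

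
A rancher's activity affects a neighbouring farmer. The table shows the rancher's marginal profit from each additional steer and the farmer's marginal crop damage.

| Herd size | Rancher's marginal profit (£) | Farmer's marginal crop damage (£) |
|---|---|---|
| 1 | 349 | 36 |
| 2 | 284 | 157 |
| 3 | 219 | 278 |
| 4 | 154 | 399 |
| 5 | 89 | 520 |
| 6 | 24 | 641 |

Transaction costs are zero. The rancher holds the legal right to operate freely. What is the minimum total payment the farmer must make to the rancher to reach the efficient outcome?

£486

Left alone the rancher would choose level 6 (marginal profit stays positive).
Efficient level: k* = 2 (marginal profit ≥ marginal crop damage through 2).
The farmer must at least cover the rancher's forgone profit from cutting 6→2: 219 + 154 + 89 + 24 = 486.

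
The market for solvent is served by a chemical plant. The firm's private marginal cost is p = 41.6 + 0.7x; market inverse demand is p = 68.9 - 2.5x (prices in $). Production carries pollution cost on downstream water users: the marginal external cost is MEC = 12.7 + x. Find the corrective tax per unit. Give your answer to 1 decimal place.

tax = $16.2 per unit

Social marginal cost = private MC + MEC = 54.3 + 1.7x.
Set SMC = demand: 54.3 + 1.7x = 68.9 - 2.5x → x* = 3.4762.
The Pigouvian tax equals MEC at x*: 12.7 + 1.0×3.4762 = 16.1762.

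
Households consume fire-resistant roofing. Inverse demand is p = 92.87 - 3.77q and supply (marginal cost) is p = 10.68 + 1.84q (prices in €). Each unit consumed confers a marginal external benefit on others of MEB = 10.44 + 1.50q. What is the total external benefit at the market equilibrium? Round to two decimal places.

€313.93

Market equilibrium (private): 10.68 + 1.84q = 92.87 - 3.77q → q_m = 14.6506.
Total external benefit = ∫₀^{q_m} (10.44 + 1.50q) dq = 10.44×14.6506 + ½×1.50×14.6506² = 313.9323.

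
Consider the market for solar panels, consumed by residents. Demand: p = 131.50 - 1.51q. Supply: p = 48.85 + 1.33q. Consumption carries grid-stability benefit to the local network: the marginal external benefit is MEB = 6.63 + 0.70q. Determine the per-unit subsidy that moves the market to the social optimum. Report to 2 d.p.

subsidy = 35.83 per unit

Social marginal benefit = demand + MEB = 138.13 - 0.81q.
Set SMB = MC: 138.13 - 0.81q = 48.85 + 1.33q → q* = 41.7196.
The Pigouvian subsidy equals MEB at q*: 6.63 + 0.70×41.7196 = 35.8337.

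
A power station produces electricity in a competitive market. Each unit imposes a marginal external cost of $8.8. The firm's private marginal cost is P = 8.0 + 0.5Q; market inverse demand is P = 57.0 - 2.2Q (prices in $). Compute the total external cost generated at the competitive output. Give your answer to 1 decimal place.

$159.7

Market equilibrium (private): 8.0 + 0.5Q = 57.0 - 2.2Q → Q_m = 18.1481.
Total external cost = MEC × Q_m = 8.8 × 18.1481 = 159.7033.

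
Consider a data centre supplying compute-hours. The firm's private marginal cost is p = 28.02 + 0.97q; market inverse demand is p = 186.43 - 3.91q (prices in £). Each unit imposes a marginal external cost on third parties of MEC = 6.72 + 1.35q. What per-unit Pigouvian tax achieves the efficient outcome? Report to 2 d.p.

Social marginal cost = private MC + MEC = 34.74 + 2.32q.
Set SMC = demand: 34.74 + 2.32q = 186.43 - 3.91q → q* = 24.3483.
The Pigouvian tax equals MEC at q*: 6.72 + 1.35×24.3483 = 39.5902.

tax = £39.59 per unit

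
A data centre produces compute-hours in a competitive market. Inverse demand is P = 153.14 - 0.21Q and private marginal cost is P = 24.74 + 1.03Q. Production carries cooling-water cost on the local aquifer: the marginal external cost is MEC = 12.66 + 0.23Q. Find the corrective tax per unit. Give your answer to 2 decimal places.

tax = 30.77 per unit

Social marginal cost = private MC + MEC = 37.40 + 1.26Q.
Set SMC = demand: 37.40 + 1.26Q = 153.14 - 0.21Q → Q* = 78.7347.
The Pigouvian tax equals MEC at Q*: 12.66 + 0.23×78.7347 = 30.7690.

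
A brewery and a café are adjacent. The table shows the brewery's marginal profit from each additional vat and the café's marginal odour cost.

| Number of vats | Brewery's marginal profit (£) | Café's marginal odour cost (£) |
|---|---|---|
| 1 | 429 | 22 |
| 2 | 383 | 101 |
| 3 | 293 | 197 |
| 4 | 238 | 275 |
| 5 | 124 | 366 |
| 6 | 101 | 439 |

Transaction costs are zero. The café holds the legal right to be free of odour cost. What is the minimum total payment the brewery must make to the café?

Efficient level: marginal profit ≥ marginal odour cost through level 3, so k* = 3.
With the café holding the right, the brewery must at least compensate total damage at k*: 22 + 101 + 197 = 320.

£320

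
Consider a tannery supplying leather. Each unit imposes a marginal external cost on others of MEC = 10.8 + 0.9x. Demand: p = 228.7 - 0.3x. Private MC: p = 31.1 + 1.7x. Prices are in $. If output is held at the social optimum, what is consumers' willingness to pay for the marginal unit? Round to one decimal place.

Social marginal cost = private MC + MEC = 41.9 + 2.6x.
Set SMC = demand: 41.9 + 2.6x = 228.7 - 0.3x → x* = 64.4138.
Consumer price on the demand curve at x*: 228.7 − 0.3×64.4138 = 209.3759.

P = $209.4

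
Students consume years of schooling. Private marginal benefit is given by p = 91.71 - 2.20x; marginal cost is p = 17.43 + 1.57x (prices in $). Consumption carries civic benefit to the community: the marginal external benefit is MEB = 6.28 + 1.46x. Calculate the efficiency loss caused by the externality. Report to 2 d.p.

DWL = $265.85

Market equilibrium (private): 17.43 + 1.57x = 91.71 - 2.20x → x_m = 19.7029.
Social marginal benefit = demand + MEB = 97.99 - 0.74x.
Set SMB = MC: 97.99 - 0.74x = 17.43 + 1.57x → x* = 34.8745.
Height of the DWL triangle at x_m is SMB(x_m) − MC(x_m) = MEB(x_m) = 35.0463.
DWL = ½ × 15.1716 × 35.0463 = 265.8542.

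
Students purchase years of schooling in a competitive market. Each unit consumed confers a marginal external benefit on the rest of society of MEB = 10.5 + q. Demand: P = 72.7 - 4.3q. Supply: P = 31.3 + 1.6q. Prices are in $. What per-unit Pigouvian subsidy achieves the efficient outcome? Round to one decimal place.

Social marginal benefit = demand + MEB = 83.2 - 3.3q.
Set SMB = MC: 83.2 - 3.3q = 31.3 + 1.6q → q* = 10.5918.
The Pigouvian subsidy equals MEB at q*: 10.5 + 1.0×10.5918 = 21.0918.

subsidy = $21.1 per unit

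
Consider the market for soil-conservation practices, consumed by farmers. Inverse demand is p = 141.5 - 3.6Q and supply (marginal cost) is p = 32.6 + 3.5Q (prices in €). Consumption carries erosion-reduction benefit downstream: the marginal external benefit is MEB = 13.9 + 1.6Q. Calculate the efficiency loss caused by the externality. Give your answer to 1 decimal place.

DWL = €134.3

Market equilibrium (private): 32.6 + 3.5Q = 141.5 - 3.6Q → Q_m = 15.3380.
Social marginal benefit = demand + MEB = 155.4 - 2.0Q.
Set SMB = MC: 155.4 - 2.0Q = 32.6 + 3.5Q → Q* = 22.3273.
The welfare-loss triangle has base |Q_m − Q*| and height MEB(Q_m) (the vertical gap between SMB and MC is zero at Q* and MEB at Q_m).
DWL = ½ × 6.9893 × 38.4408 = 134.3371.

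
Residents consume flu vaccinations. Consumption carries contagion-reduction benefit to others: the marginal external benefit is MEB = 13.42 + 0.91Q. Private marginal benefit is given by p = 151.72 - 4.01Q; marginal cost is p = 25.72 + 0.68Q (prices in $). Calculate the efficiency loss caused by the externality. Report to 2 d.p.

DWL = $189.68

Market equilibrium (private): 25.72 + 0.68Q = 151.72 - 4.01Q → Q_m = 26.8657.
Social marginal benefit = demand + MEB = 165.14 - 3.10Q.
Set SMB = MC: 165.14 - 3.10Q = 25.72 + 0.68Q → Q* = 36.8836.
The welfare-loss triangle has base |Q_m − Q*| and height MEB(Q_m) (the vertical gap between SMB and MC is zero at Q* and MEB at Q_m).
DWL = ½ × 10.0179 × 37.8678 = 189.6779.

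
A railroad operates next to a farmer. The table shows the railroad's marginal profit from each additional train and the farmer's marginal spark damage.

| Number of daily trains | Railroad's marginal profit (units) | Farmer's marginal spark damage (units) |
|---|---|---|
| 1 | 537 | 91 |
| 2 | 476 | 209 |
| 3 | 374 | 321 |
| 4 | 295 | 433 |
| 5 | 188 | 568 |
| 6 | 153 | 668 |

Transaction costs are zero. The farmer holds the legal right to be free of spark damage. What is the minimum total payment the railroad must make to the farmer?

621

Efficient level: marginal profit ≥ marginal spark damage through level 3, so k* = 3.
With the farmer holding the right, the railroad must at least compensate total damage at k*: 91 + 209 + 321 = 621.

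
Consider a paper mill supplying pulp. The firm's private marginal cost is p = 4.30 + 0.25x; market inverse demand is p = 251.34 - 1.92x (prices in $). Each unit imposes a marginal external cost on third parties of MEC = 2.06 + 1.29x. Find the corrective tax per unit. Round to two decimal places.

Social marginal cost = private MC + MEC = 6.36 + 1.54x.
Set SMC = demand: 6.36 + 1.54x = 251.34 - 1.92x → x* = 70.8035.
The Pigouvian tax equals MEC at x*: 2.06 + 1.29×70.8035 = 93.3965.

tax = $93.40 per unit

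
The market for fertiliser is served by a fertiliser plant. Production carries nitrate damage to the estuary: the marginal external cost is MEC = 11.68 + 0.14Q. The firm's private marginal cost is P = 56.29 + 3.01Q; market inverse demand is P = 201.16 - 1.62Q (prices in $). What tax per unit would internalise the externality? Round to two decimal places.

Social marginal cost = private MC + MEC = 67.97 + 3.15Q.
Set SMC = demand: 67.97 + 3.15Q = 201.16 - 1.62Q → Q* = 27.9224.
The Pigouvian tax equals MEC at Q*: 11.68 + 0.14×27.9224 = 15.5891.

tax = $15.59 per unit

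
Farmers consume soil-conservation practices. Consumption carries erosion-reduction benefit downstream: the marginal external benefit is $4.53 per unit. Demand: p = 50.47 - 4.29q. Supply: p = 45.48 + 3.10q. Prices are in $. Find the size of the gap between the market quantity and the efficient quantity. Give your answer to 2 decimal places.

Market equilibrium (private): 45.48 + 3.10q = 50.47 - 4.29q → q_m = 0.6752.
Social marginal benefit = demand + MEB = 55.00 - 4.29q.
Set SMB = MC: 55.00 - 4.29q = 45.48 + 3.10q → q* = 1.2882.
Gap = |0.6752 − 1.2882| = 0.6130.

0.61 units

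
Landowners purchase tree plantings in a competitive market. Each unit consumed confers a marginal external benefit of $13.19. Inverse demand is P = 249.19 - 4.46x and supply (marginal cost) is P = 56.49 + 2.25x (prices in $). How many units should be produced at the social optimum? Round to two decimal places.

x* = 30.68

Social marginal benefit = demand + MEB = 262.38 - 4.46x.
Set SMB = MC: 262.38 - 4.46x = 56.49 + 2.25x → x* = 30.6841.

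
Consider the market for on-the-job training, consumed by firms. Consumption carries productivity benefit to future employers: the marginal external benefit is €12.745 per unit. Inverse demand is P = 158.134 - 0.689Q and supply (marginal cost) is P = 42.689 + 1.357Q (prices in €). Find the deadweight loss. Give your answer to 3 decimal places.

DWL = €39.696

Market equilibrium (private): 42.689 + 1.357Q = 158.134 - 0.689Q → Q_m = 56.4247.
Social marginal benefit = demand + MEB = 170.879 - 0.689Q.
Set SMB = MC: 170.879 - 0.689Q = 42.689 + 1.357Q → Q* = 62.6540.
The loss is the area between SMB and MC from Q* to Q_m; with linear curves that's a triangle of height MEB(Q_m).
DWL = ½ × 6.2293 × 12.7450 = 39.6962.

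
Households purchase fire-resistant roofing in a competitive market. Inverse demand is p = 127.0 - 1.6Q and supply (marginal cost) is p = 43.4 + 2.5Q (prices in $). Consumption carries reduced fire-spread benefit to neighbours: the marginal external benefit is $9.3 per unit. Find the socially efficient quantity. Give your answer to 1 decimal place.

Social marginal benefit = demand + MEB = 136.3 - 1.6Q.
Set SMB = MC: 136.3 - 1.6Q = 43.4 + 2.5Q → Q* = 22.6585.

Q* = 22.7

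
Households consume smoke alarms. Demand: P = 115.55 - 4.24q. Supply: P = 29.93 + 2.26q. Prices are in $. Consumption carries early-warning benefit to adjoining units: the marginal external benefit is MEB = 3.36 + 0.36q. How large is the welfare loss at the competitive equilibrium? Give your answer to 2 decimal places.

DWL = $5.35

Market equilibrium (private): 29.93 + 2.26q = 115.55 - 4.24q → q_m = 13.1723.
Social marginal benefit = demand + MEB = 118.91 - 3.88q.
Set SMB = MC: 118.91 - 3.88q = 29.93 + 2.26q → q* = 14.4919.
The welfare-loss triangle has base |q_m − q*| and height MEB(q_m) (the vertical gap between SMB and MC is zero at q* and MEB at q_m).
DWL = ½ × 1.3196 × 8.1020 = 5.3457.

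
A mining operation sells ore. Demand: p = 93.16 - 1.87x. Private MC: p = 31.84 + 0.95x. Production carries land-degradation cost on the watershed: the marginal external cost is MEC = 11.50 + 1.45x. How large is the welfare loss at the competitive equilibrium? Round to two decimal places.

DWL = 216.81

Market equilibrium (private): 31.84 + 0.95x = 93.16 - 1.87x → x_m = 21.7447.
Social marginal cost = private MC + MEC = 43.34 + 2.40x.
Set SMC = demand: 43.34 + 2.40x = 93.16 - 1.87x → x* = 11.6674.
The loss is the area between SMC and demand from x* to x_m; with linear curves that's a triangle of height MEC(x_m).
DWL = ½ × 10.0773 × 43.0298 = 216.8121.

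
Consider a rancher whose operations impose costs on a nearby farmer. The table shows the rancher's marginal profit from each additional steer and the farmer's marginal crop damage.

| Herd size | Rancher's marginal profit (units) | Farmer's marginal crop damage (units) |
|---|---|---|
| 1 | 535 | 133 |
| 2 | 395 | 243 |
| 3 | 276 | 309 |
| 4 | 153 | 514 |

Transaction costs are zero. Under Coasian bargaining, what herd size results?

2

Bargaining reaches the level where marginal profit last exceeds marginal crop damage.
That holds through level 2 (395 ≥ 243) but not at 3 (276 < 309).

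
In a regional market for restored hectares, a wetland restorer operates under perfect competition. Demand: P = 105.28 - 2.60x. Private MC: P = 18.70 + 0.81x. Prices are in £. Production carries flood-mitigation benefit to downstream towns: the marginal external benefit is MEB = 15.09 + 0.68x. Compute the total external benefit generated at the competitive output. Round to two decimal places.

Market equilibrium (private): 18.70 + 0.81x = 105.28 - 2.60x → x_m = 25.3900.
Total external benefit = ∫₀^{x_m} (15.09 + 0.68x) dx = 15.09×25.3900 + ½×0.68×25.3900² = 602.3168.

£602.32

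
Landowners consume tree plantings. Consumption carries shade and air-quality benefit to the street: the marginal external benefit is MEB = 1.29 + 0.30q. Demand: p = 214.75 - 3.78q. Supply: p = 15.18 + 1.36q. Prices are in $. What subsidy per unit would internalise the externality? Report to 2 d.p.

subsidy = $13.74 per unit

Social marginal benefit = demand + MEB = 216.04 - 3.48q.
Set SMB = MC: 216.04 - 3.48q = 15.18 + 1.36q → q* = 41.5000.
The Pigouvian subsidy equals MEB at q*: 1.29 + 0.30×41.5000 = 13.7400.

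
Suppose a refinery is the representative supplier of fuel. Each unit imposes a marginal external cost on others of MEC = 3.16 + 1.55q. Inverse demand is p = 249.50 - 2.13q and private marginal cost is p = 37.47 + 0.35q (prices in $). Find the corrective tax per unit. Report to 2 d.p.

tax = $83.49 per unit

Social marginal cost = private MC + MEC = 40.63 + 1.90q.
Set SMC = demand: 40.63 + 1.90q = 249.50 - 2.13q → q* = 51.8288.
The Pigouvian tax equals MEC at q*: 3.16 + 1.55×51.8288 = 83.4946.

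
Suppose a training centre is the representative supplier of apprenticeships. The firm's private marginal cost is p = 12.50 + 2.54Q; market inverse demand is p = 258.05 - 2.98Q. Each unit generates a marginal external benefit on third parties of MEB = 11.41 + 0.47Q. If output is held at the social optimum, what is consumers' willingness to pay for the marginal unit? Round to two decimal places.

Social marginal cost = private MC − MEB = 1.09 + 2.07Q.
Set SMC = demand: 1.09 + 2.07Q = 258.05 - 2.98Q → Q* = 50.8832.
Consumer price on the demand curve at Q*: 258.05 − 2.98×50.8832 = 106.4181.

P = 106.42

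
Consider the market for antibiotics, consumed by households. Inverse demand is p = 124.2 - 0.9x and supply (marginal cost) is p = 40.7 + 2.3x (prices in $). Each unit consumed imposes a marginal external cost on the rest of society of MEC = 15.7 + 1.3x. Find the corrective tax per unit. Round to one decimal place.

tax = $35.3 per unit

Social marginal benefit = demand − MEC = 108.5 - 2.2x.
Set SMB = MC: 108.5 - 2.2x = 40.7 + 2.3x → x* = 15.0667.
The Pigouvian tax equals MEC at x*: 15.7 + 1.3×15.0667 = 35.2867.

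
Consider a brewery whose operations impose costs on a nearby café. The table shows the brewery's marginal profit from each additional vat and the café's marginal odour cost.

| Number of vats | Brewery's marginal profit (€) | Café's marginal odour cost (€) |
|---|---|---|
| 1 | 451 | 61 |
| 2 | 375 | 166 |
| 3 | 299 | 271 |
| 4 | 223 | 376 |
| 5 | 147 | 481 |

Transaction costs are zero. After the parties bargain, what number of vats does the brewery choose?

3

Bargaining reaches the level where marginal profit last exceeds marginal odour cost.
That holds through level 3 (299 ≥ 271) but not at 4 (223 < 376).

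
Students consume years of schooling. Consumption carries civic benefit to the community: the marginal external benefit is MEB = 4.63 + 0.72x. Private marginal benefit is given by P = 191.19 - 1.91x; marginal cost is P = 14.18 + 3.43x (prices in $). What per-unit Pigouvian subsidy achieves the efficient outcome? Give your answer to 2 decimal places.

Social marginal benefit = demand + MEB = 195.82 - 1.19x.
Set SMB = MC: 195.82 - 1.19x = 14.18 + 3.43x → x* = 39.3160.
The Pigouvian subsidy equals MEB at x*: 4.63 + 0.72×39.3160 = 32.9375.

subsidy = $32.94 per unit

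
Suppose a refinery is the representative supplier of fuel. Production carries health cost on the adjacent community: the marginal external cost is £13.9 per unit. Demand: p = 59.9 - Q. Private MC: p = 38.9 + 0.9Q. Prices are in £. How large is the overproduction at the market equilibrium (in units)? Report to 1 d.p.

7.3 units

Market equilibrium (private): 38.9 + 0.9Q = 59.9 - Q → Q_m = 11.0526.
Social marginal cost = private MC + MEC = 52.8 + 0.9Q.
Set SMC = demand: 52.8 + 0.9Q = 59.9 - Q → Q* = 3.7368.
Gap = |11.0526 − 3.7368| = 7.3158.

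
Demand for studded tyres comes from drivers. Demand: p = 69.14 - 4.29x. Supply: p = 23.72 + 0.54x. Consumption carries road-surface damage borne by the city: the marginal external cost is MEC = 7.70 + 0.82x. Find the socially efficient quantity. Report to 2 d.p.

Social marginal benefit = demand − MEC = 61.44 - 5.11x.
Set SMB = MC: 61.44 - 5.11x = 23.72 + 0.54x → x* = 6.6761.

x* = 6.68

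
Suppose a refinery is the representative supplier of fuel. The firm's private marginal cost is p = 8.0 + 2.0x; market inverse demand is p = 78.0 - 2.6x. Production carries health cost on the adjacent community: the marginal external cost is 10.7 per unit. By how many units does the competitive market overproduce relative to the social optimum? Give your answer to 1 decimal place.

2.3 units

Market equilibrium (private): 8.0 + 2.0x = 78.0 - 2.6x → x_m = 15.2174.
Social marginal cost = private MC + MEC = 18.7 + 2.0x.
Set SMC = demand: 18.7 + 2.0x = 78.0 - 2.6x → x* = 12.8913.
Gap = |15.2174 − 12.8913| = 2.3261.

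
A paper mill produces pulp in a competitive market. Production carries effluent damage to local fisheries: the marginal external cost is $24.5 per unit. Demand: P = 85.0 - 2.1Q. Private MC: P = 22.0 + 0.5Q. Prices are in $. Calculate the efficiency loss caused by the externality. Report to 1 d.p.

DWL = $115.4

Market equilibrium (private): 22.0 + 0.5Q = 85.0 - 2.1Q → Q_m = 24.2308.
Social marginal cost = private MC + MEC = 46.5 + 0.5Q.
Set SMC = demand: 46.5 + 0.5Q = 85.0 - 2.1Q → Q* = 14.8077.
Height of the DWL triangle at Q_m is SMC(Q_m) − demand(Q_m) = MEC(Q_m) = 24.5000.
DWL = ½ × 9.4231 × 24.5000 = 115.4330.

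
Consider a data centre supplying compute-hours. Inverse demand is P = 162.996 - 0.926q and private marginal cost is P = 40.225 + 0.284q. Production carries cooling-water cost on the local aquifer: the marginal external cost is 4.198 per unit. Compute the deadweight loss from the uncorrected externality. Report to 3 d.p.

Market equilibrium (private): 40.225 + 0.284q = 162.996 - 0.926q → q_m = 101.4636.
Social marginal cost = private MC + MEC = 44.423 + 0.284q.
Set SMC = demand: 44.423 + 0.284q = 162.996 - 0.926q → q* = 97.9942.
The loss is the area between SMC and demand from q* to q_m; with linear curves that's a triangle of height MEC(q_m).
DWL = ½ × 3.4694 × 4.1980 = 7.2823.

DWL = 7.282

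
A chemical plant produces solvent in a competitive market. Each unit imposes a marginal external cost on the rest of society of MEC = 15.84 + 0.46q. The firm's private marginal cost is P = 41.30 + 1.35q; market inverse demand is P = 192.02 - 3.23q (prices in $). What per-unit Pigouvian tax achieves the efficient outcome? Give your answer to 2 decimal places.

tax = $28.15 per unit

Social marginal cost = private MC + MEC = 57.14 + 1.81q.
Set SMC = demand: 57.14 + 1.81q = 192.02 - 3.23q → q* = 26.7619.
The Pigouvian tax equals MEC at q*: 15.84 + 0.46×26.7619 = 28.1505.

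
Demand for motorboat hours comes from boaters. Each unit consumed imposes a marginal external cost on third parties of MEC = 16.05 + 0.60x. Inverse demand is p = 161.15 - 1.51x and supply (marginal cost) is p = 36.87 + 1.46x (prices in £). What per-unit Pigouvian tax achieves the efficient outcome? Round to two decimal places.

Social marginal benefit = demand − MEC = 145.10 - 2.11x.
Set SMB = MC: 145.10 - 2.11x = 36.87 + 1.46x → x* = 30.3165.
The Pigouvian tax equals MEC at x*: 16.05 + 0.60×30.3165 = 34.2399.

tax = £34.24 per unit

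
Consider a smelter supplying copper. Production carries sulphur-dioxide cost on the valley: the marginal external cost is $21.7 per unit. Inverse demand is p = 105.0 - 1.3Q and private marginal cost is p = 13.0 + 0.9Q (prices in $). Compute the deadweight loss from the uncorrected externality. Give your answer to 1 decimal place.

Market equilibrium (private): 13.0 + 0.9Q = 105.0 - 1.3Q → Q_m = 41.8182.
Social marginal cost = private MC + MEC = 34.7 + 0.9Q.
Set SMC = demand: 34.7 + 0.9Q = 105.0 - 1.3Q → Q* = 31.9545.
Between Q* and Q_m the wedge SMC − demand runs linearly from 0 to MEC(Q_m), so the loss is a triangle.
DWL = ½ × 9.8637 × 21.7000 = 107.0211.

DWL = $107.0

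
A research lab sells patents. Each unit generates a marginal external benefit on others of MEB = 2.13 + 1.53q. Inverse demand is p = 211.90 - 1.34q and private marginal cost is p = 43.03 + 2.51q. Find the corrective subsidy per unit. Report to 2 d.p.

subsidy = 114.90 per unit

Social marginal cost = private MC − MEB = 40.90 + 0.98q.
Set SMC = demand: 40.90 + 0.98q = 211.90 - 1.34q → q* = 73.7069.
The Pigouvian subsidy equals MEB at q*: 2.13 + 1.53×73.7069 = 114.9016.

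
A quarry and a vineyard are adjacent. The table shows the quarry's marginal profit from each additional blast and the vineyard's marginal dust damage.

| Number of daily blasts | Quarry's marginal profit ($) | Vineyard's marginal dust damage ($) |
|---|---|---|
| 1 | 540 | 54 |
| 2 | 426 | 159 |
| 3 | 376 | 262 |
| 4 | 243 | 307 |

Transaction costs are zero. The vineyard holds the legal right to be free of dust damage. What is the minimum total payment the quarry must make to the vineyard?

$475

Efficient level: marginal profit ≥ marginal dust damage through level 3, so k* = 3.
With the vineyard holding the right, the quarry must at least compensate total damage at k*: 54 + 159 + 262 = 475.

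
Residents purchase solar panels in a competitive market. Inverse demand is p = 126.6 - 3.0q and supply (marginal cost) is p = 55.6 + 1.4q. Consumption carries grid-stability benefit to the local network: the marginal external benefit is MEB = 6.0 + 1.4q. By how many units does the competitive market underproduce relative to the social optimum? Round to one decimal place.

Market equilibrium (private): 55.6 + 1.4q = 126.6 - 3.0q → q_m = 16.1364.
Social marginal benefit = demand + MEB = 132.6 - 1.6q.
Set SMB = MC: 132.6 - 1.6q = 55.6 + 1.4q → q* = 25.6667.
Gap = |16.1364 − 25.6667| = 9.5303.

9.5 units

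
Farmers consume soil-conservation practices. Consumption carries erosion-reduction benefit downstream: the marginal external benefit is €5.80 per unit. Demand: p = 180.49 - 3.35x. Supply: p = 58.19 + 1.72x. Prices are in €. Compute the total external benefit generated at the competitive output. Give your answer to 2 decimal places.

Market equilibrium (private): 58.19 + 1.72x = 180.49 - 3.35x → x_m = 24.1223.
Total external benefit = MEB × x_m = 5.80 × 24.1223 = 139.9093.

€139.91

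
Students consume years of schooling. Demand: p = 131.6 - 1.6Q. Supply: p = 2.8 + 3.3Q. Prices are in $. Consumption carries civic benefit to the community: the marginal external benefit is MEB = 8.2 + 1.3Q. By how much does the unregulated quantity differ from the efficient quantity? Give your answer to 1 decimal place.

11.8 units

Market equilibrium (private): 2.8 + 3.3Q = 131.6 - 1.6Q → Q_m = 26.2857.
Social marginal benefit = demand + MEB = 139.8 - 0.3Q.
Set SMB = MC: 139.8 - 0.3Q = 2.8 + 3.3Q → Q* = 38.0556.
Gap = |26.2857 − 38.0556| = 11.7699.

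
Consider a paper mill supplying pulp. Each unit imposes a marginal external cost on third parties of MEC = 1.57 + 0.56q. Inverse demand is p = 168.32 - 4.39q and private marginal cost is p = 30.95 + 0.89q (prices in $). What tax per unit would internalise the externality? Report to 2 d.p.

tax = $14.59 per unit

Social marginal cost = private MC + MEC = 32.52 + 1.45q.
Set SMC = demand: 32.52 + 1.45q = 168.32 - 4.39q → q* = 23.2534.
The Pigouvian tax equals MEC at q*: 1.57 + 0.56×23.2534 = 14.5919.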